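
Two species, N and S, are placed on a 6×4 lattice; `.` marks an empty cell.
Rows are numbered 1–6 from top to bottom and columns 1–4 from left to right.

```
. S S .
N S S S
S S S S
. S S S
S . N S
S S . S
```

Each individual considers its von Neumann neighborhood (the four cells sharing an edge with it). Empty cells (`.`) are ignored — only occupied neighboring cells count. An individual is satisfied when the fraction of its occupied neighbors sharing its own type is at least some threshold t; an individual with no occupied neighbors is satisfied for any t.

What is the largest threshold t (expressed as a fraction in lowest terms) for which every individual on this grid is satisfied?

(1,2)S 2/2
(1,3)S 2/2
(2,1)N 0/2
(2,2)S 3/4
(2,3)S 4/4
(2,4)S 2/2
(3,1)S 1/2
(3,2)S 4/4
(3,3)S 4/4
(3,4)S 3/3
(4,2)S 2/2
(4,3)S 3/4
(4,4)S 3/3
(5,1)S 1/1
(5,3)N 0/2
(5,4)S 2/3
(6,1)S 2/2
(6,2)S 1/1
(6,4)S 1/1
The smallest same-type fraction is 0/2 at (2,1), which reduces to 0/1. Any threshold above that leaves this individual unsatisfied.

0/1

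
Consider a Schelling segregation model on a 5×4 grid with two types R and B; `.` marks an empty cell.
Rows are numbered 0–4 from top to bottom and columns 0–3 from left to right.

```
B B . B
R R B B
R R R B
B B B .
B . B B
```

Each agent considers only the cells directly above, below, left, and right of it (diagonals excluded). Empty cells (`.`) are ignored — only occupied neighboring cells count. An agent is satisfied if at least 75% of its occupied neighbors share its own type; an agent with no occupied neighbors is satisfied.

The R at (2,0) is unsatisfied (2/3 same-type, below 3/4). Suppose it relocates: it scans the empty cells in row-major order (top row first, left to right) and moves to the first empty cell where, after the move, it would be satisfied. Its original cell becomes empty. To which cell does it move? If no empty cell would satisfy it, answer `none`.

Vacating (2,0). Empty cells in order:
  (0,2): 0/3 same-type → still unsatisfied.
  (3,3): 0/3 same-type → still unsatisfied.
  (4,1): 0/3 same-type → still unsatisfied.

none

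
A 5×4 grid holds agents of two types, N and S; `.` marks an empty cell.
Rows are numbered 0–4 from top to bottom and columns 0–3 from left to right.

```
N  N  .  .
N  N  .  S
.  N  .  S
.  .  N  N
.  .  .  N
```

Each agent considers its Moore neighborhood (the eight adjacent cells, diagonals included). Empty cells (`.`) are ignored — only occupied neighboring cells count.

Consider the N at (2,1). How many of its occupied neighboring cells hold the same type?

Occupied neighbors of (2,1): (1,0)=N, (1,1)=N, (3,2)=N.
Same type (N): 3 of 3.

3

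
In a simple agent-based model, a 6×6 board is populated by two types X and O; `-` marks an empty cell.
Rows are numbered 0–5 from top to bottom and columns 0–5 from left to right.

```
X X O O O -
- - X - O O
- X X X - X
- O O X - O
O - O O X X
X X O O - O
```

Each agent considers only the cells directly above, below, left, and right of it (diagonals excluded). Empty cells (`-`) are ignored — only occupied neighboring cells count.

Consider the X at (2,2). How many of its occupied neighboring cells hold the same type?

Occupied neighbors of (2,2): (1,2)=X, (3,2)=O, (2,1)=X, (2,3)=X.
Same type (X): 3 of 4.

3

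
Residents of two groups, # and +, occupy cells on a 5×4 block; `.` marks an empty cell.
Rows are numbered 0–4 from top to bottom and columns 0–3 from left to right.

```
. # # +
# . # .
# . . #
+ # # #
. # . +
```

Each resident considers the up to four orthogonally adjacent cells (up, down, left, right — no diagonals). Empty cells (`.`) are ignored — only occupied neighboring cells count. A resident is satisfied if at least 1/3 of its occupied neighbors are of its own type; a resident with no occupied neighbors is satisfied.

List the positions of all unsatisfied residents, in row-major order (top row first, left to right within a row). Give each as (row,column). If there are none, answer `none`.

(0,3), (3,0), (4,3)

(0,1)# 1/1 ✓
(0,2)# 2/3 ✓
(0,3)+ 0/1 ✗
(1,0)# 1/1 ✓
(1,2)# 1/1 ✓
(2,0)# 1/2 ✓
(2,3)# 1/1 ✓
(3,0)+ 0/2 ✗
(3,1)# 2/3 ✓
(3,2)# 2/2 ✓
(3,3)# 2/3 ✓
(4,1)# 1/1 ✓
(4,3)+ 0/1 ✗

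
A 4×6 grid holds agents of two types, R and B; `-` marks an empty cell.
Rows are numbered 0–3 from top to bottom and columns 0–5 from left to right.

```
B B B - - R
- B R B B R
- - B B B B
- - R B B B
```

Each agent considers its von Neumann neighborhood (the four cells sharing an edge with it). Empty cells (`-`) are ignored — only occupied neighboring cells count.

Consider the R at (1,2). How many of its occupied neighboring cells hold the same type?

0

Occupied neighbors of (1,2): (0,2)=B, (2,2)=B, (1,1)=B, (1,3)=B.
Same type (R): 0 of 4.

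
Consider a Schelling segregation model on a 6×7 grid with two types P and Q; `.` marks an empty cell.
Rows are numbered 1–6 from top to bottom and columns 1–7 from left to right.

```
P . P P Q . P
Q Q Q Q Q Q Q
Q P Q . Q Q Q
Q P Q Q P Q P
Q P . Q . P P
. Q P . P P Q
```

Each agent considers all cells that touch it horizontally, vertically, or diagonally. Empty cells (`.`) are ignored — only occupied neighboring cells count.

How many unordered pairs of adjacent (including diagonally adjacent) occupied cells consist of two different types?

Scan each occupied cell's neighbors to the right and below (and the two forward diagonals) so each pair is counted once.
From row 1: 11 unlike of 15 pairs (running 11/15).
From row 2: 3 unlike of 22 pairs (running 14/37).
From row 3: 10 unlike of 20 pairs (running 24/57).
From row 4: 11 unlike of 19 pairs (running 35/76).
From row 5: 6 unlike of 12 pairs (running 41/88).
From row 6: 2 unlike of 3 pairs (running 43/91).
Total adjacent occupied pairs: 91; unlike-type pairs: 43.

43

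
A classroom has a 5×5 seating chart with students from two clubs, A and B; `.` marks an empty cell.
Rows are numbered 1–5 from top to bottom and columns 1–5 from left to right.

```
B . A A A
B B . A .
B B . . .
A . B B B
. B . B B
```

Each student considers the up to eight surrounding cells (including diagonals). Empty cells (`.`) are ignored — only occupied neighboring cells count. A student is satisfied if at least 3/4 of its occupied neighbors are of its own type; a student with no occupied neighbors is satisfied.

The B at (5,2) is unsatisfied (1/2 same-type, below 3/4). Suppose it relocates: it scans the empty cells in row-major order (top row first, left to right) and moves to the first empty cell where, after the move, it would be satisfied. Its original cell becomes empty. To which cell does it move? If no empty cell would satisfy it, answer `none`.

(1,2)

Vacating (5,2). Empty cells in order:
  (1,2): 3/4 same-type → satisfied — stop here.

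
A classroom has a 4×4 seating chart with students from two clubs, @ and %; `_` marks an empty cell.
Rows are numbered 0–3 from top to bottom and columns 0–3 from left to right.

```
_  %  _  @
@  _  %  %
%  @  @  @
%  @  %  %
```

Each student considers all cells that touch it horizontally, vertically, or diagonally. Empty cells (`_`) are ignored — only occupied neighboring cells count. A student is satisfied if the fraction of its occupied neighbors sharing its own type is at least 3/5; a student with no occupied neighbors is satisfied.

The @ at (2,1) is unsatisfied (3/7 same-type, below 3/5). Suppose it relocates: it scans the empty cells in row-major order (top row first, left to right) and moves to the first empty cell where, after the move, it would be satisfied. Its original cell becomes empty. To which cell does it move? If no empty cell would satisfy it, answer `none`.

none

Vacating (2,1). Empty cells in order:
  (0,0): 1/2 same-type → still unsatisfied.
  (0,2): 1/4 same-type → still unsatisfied.
  (1,1): 2/5 same-type → still unsatisfied.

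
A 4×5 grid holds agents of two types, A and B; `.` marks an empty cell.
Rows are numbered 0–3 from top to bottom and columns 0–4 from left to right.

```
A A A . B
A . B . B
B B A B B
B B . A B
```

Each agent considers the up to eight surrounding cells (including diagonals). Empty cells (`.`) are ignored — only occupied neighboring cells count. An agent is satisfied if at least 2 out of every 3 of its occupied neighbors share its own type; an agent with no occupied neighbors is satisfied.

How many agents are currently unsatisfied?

5

(0,0)A 2/2 ✓
(0,1)A 3/4 ✓
(0,2)A 1/2 ✗
(0,4)B 1/1 ✓
(1,0)A 2/4 ✗
(1,2)B 2/5 ✗
(1,4)B 3/3 ✓
(2,0)B 3/4 ✓
(2,1)B 4/6 ✓
(2,2)A 1/5 ✗
(2,3)B 4/6 ✓
(2,4)B 3/4 ✓
(3,0)B 3/3 ✓
(3,1)B 3/4 ✓
(3,3)A 1/4 ✗
(3,4)B 2/3 ✓
Unsatisfied: (0,2), (1,0), (1,2), (2,2), (3,3) — 5 in total.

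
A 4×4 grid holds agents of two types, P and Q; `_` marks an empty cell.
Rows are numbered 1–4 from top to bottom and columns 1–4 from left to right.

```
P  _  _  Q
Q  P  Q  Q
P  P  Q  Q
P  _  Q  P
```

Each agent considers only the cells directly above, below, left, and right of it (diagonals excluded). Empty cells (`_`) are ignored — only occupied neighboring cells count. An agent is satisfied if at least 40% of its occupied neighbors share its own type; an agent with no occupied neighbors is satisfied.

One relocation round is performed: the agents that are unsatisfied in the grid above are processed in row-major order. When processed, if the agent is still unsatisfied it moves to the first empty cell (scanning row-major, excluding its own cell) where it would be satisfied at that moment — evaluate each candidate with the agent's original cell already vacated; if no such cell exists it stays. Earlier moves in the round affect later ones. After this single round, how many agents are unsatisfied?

Initially unsatisfied (in order): (1,1), (2,1), (2,2), (4,4).
  (1,1) → (1,2).
  (2,1) → (1,3).
  (2,2): now satisfied by earlier moves; stays.
  (4,4) → (1,1).
Resulting grid:
P P Q Q
_ P Q Q
P P Q Q
P _ Q _
All satisfied now.

0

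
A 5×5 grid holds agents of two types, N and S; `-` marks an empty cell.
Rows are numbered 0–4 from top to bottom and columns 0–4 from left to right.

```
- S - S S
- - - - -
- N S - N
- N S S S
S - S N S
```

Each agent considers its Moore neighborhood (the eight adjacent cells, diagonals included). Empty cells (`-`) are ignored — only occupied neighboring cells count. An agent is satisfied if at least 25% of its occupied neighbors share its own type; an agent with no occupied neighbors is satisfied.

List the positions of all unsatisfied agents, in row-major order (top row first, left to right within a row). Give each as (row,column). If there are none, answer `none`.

(2,4), (3,1), (4,0), (4,3)

(0,1)S 0/0 satisfied
(0,3)S 1/1 satisfied
(0,4)S 1/1 satisfied
(2,1)N 1/3 satisfied
(2,2)S 2/4 satisfied
(2,4)N 0/2 not
(3,1)N 1/5 not
(3,2)S 3/6 satisfied
(3,3)S 5/7 satisfied
(3,4)S 2/4 satisfied
(4,0)S 0/1 not
(4,2)S 2/4 satisfied
(4,3)N 0/5 not
(4,4)S 2/3 satisfied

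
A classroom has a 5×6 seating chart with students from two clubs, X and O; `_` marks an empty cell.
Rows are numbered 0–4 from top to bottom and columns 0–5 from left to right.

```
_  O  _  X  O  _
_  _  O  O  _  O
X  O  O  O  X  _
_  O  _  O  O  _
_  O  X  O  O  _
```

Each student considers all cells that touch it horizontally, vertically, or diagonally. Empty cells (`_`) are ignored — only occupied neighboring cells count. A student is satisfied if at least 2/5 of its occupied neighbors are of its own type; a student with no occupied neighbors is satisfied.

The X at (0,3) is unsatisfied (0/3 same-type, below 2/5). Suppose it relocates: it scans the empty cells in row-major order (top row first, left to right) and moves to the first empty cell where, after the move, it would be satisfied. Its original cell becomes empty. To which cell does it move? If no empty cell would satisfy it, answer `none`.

Vacating (0,3). Empty cells in order:
  (0,0): 0/1 same-type → still unsatisfied.
  (0,2): 0/3 same-type → still unsatisfied.
  (0,5): 0/2 same-type → still unsatisfied.
  (1,0): 1/3 same-type → still unsatisfied.
  (1,1): 1/5 same-type → still unsatisfied.
  (1,4): 1/5 same-type → still unsatisfied.
  (2,5): 1/3 same-type → still unsatisfied.
  (3,0): 1/4 same-type → still unsatisfied.
  (3,2): 1/8 same-type → still unsatisfied.
  (3,5): 1/3 same-type → still unsatisfied.
  (4,0): 0/2 same-type → still unsatisfied.
  (4,5): 0/2 same-type → still unsatisfied.

none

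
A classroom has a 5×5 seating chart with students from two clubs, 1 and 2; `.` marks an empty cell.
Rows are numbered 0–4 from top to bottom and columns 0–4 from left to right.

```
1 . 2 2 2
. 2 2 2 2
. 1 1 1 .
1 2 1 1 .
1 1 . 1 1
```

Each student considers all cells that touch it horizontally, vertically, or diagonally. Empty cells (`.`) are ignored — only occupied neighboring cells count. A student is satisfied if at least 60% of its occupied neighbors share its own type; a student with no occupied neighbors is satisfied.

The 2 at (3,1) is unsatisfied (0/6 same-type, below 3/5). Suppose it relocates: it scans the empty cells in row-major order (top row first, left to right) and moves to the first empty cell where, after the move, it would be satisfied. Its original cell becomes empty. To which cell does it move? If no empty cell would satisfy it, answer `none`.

(0,1)

Vacating (3,1). Empty cells in order:
  (0,1): 3/4 same-type → satisfied — stop here.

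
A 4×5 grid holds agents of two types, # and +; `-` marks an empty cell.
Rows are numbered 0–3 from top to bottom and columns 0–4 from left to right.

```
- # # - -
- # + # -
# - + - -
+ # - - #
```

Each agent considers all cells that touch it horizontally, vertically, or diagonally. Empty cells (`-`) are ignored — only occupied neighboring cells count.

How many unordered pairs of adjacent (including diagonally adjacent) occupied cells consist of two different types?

9

Scan each occupied cell's neighbors to the right and below (and the two forward diagonals) so each pair is counted once.
From row 0: 2 unlike of 6 pairs (running 2/6).
From row 1: 4 unlike of 6 pairs (running 6/12).
From row 2: 2 unlike of 3 pairs (running 8/15).
From row 3: 1 unlike of 1 pairs (running 9/16).
Total adjacent occupied pairs: 16; unlike-type pairs: 9.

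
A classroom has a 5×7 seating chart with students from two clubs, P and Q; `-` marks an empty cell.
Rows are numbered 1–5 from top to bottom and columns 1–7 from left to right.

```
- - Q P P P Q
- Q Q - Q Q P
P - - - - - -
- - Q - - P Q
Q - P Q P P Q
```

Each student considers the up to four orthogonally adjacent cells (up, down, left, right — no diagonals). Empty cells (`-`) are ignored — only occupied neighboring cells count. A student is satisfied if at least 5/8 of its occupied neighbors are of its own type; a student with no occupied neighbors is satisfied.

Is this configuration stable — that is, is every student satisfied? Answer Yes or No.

No

(1,3)Q 1/2 not
(1,4)P 1/2 not
(1,5)P 2/3 satisfied
(1,6)P 1/3 not
(1,7)Q 0/2 not
(2,2)Q 1/1 satisfied
(2,3)Q 2/2 satisfied
(2,5)Q 1/2 not
(2,6)Q 1/3 not
(2,7)P 0/2 not
(3,1)P 0/0 satisfied
(4,3)Q 0/1 not
(4,6)P 1/2 not
(4,7)Q 1/2 not
(5,1)Q 0/0 satisfied
(5,3)P 0/2 not
(5,4)Q 0/2 not
(5,5)P 1/2 not
(5,6)P 2/3 satisfied
(5,7)Q 1/2 not
For instance (1,3) has only 1/2 same-type neighbors, below 5/8.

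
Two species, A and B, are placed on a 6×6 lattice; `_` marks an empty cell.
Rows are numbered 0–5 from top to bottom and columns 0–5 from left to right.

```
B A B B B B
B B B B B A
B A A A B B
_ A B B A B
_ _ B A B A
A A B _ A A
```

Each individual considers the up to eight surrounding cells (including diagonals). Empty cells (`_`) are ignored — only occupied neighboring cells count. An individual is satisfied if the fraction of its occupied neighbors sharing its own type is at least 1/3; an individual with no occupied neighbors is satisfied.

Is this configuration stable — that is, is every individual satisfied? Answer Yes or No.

Row 0: (0,0)B 2/3 ✓ · (0,1)A 0/5 ✗ · (0,2)B 4/5 ✓ · (0,3)B 5/5 ✓ · (0,4)B 4/5 ✓ · (0,5)B 2/3 ✓
Row 1: (1,0)B 3/5 ✓ · (1,1)B 5/8 ✓ · (1,2)B 4/8 ✓ · (1,3)B 6/8 ✓ · (1,4)B 6/8 ✓ · (1,5)A 0/5 ✗
Row 2: (2,0)B 2/4 ✓ · (2,1)A 2/7 ✗ · (2,2)A 3/8 ✓ · (2,3)A 2/8 ✗ · (2,4)B 5/8 ✓ · (2,5)B 3/5 ✓
Row 3: (3,1)A 2/5 ✓ · (3,2)B 2/7 ✗ · (3,3)B 4/8 ✓ · (3,4)A 3/8 ✓ · (3,5)B 3/5 ✓
Row 4: (4,2)B 3/6 ✓ · (4,3)A 2/7 ✗ · (4,4)B 2/7 ✗ · (4,5)A 3/5 ✓
Row 5: (5,0)A 1/1 ✓ · (5,1)A 1/3 ✓ · (5,2)B 1/3 ✓ · (5,4)A 3/4 ✓ · (5,5)A 2/3 ✓
For instance (0,1) has only 0/5 same-type neighbors, below 1/3.

No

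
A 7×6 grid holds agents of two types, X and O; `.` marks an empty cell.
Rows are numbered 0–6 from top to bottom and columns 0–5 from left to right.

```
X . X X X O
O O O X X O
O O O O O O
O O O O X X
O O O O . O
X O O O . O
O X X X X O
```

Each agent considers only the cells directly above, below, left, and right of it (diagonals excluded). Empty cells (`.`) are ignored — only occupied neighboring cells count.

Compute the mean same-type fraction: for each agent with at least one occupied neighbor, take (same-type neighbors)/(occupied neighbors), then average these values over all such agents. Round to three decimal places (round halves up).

Row 0: (0,0)X 0/1 · (0,2)X 1/2 · (0,3)X 3/3 · (0,4)X 2/3 · (0,5)O 1/2
Row 1: (1,0)O 2/3 · (1,1)O 3/3 · (1,2)O 2/4 · (1,3)X 2/4 · (1,4)X 2/4 · (1,5)O 2/3
Row 2: (2,0)O 3/3 · (2,1)O 4/4 · (2,2)O 4/4 · (2,3)O 3/4 · (2,4)O 2/4 · (2,5)O 2/3
Row 3: (3,0)O 3/3 · (3,1)O 4/4 · (3,2)O 4/4 · (3,3)O 3/4 · (3,4)X 1/3 · (3,5)X 1/3
Row 4: (4,0)O 2/3 · (4,1)O 4/4 · (4,2)O 4/4 · (4,3)O 3/3 · (4,5)O 1/2
Row 5: (5,0)X 0/3 · (5,1)O 2/4 · (5,2)O 3/4 · (5,3)O 2/3 · (5,5)O 2/2
Row 6: (6,0)O 0/2 · (6,1)X 1/3 · (6,2)X 2/3 · (6,3)X 2/3 · (6,4)X 1/2 · (6,5)O 1/2
Sum over 39 agents: 0/1 + 1/2 + 3/3 + 2/3 + 1/2 + 2/3 + 3/3 + 2/4 + 2/4 + 2/4 + 2/3 + 3/3 + 4/4 + 4/4 + 3/4 + 2/4 + 2/3 + 3/3 + 4/4 + 4/4 + 3/4 + 1/3 + 1/3 + 2/3 + 4/4 + 4/4 + 3/3 + 1/2 + 0/3 + 2/4 + 3/4 + 2/3 + 2/2 + 0/2 + 1/3 + 2/3 + 2/3 + 1/2 + 1/2 = 307/12; mean = 307/12 ÷ 39 = 307/468 = 0.655982… → 0.656.

0.656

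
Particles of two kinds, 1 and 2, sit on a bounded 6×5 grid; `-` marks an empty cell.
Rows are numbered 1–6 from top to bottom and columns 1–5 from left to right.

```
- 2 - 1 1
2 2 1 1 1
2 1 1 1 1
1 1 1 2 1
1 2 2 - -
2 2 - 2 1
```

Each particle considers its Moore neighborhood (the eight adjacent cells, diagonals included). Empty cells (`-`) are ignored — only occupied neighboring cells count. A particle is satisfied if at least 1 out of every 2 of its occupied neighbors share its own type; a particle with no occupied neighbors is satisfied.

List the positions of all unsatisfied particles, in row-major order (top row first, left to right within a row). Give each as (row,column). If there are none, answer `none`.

(3,1), (4,4), (5,1), (5,2), (6,5)

Row 1: (1,2)2 2/3 ok · (1,4)1 4/4 ok · (1,5)1 3/3 ok
Row 2: (2,1)2 3/4 ok · (2,2)2 3/6 ok · (2,3)1 5/7 ok · (2,4)1 7/7 ok · (2,5)1 5/5 ok
Row 3: (3,1)2 2/5 unhappy · (3,2)1 5/8 ok · (3,3)1 6/8 ok · (3,4)1 7/8 ok · (3,5)1 4/5 ok
Row 4: (4,1)1 3/5 ok · (4,2)1 5/8 ok · (4,3)1 4/7 ok · (4,4)2 1/6 unhappy · (4,5)1 2/3 ok
Row 5: (5,1)1 2/5 unhappy · (5,2)2 3/7 unhappy · (5,3)2 4/6 ok
Row 6: (6,1)2 2/3 ok · (6,2)2 3/4 ok · (6,4)2 1/2 ok · (6,5)1 0/1 unhappy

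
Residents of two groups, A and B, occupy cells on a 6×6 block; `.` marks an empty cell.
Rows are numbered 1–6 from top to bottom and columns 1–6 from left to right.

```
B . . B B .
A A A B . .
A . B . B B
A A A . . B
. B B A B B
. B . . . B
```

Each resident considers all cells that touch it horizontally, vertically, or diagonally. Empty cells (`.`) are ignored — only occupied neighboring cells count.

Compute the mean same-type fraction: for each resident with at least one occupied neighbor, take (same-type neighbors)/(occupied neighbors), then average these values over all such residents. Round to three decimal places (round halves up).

0.665

Row 1: (1,1)B 0/2 · (1,4)B 2/3 · (1,5)B 2/2
Row 2: (2,1)A 2/3 · (2,2)A 3/5 · (2,3)A 1/4 · (2,4)B 4/5
Row 3: (3,1)A 4/4 · (3,3)B 1/5 · (3,5)B 3/3 · (3,6)B 2/2
Row 4: (4,1)A 2/3 · (4,2)A 3/6 · (4,3)A 2/5 · (4,6)B 4/4
Row 5: (5,2)B 2/5 · (5,3)B 2/5 · (5,4)A 1/3 · (5,5)B 3/4 · (5,6)B 3/3
Row 6: (6,2)B 2/2 · (6,6)B 2/2
Sum over 22 residents: 0/2 + 2/3 + 2/2 + 2/3 + 3/5 + 1/4 + 4/5 + 4/4 + 1/5 + 3/3 + 2/2 + 2/3 + 3/6 + 2/5 + 4/4 + 2/5 + 2/5 + 1/3 + 3/4 + 3/3 + 2/2 + 2/2 = 439/30; mean = 439/30 ÷ 22 = 439/660 = 0.665151… → 0.665.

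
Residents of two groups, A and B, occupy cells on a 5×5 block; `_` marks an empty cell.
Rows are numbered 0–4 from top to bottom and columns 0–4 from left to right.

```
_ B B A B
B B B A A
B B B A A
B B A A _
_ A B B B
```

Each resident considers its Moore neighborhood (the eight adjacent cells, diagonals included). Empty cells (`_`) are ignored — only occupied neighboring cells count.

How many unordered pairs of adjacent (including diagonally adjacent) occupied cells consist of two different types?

Scan each occupied cell's neighbors to the right and below (and the two forward diagonals) so each pair is counted once.
Row 0: B(0,1)–B(0,2)= B(0,1)–B(1,1)= B(0,1)–B(1,2)= B(0,1)–B(1,0)= B(0,2)–A(0,3)≠ B(0,2)–B(1,2)= B(0,2)–A(1,3)≠ B(0,2)–B(1,1)= A(0,3)–B(0,4)≠ A(0,3)–A(1,3)= A(0,3)–A(1,4)= A(0,3)–B(1,2)≠ B(0,4)–A(1,4)≠ B(0,4)–A(1,3)≠  → 6/14 unlike.
Row 1: B(1,0)–B(1,1)= B(1,0)–B(2,0)= B(1,0)–B(2,1)= B(1,1)–B(1,2)= B(1,1)–B(2,1)= B(1,1)–B(2,2)= B(1,1)–B(2,0)= B(1,2)–A(1,3)≠ B(1,2)–B(2,2)= B(1,2)–A(2,3)≠ B(1,2)–B(2,1)= A(1,3)–A(1,4)= A(1,3)–A(2,3)= A(1,3)–A(2,4)= A(1,3)–B(2,2)≠ A(1,4)–A(2,4)= A(1,4)–A(2,3)=  → 3/17 unlike.
Row 2: B(2,0)–B(2,1)= B(2,0)–B(3,0)= B(2,0)–B(3,1)= B(2,1)–B(2,2)= B(2,1)–B(3,1)= B(2,1)–A(3,2)≠ B(2,1)–B(3,0)= B(2,2)–A(2,3)≠ B(2,2)–A(3,2)≠ B(2,2)–A(3,3)≠ B(2,2)–B(3,1)= A(2,3)–A(2,4)= A(2,3)–A(3,3)= A(2,3)–A(3,2)= A(2,4)–A(3,3)=  → 4/15 unlike.
Row 3: B(3,0)–B(3,1)= B(3,0)–A(4,1)≠ B(3,1)–A(3,2)≠ B(3,1)–A(4,1)≠ B(3,1)–B(4,2)= A(3,2)–A(3,3)= A(3,2)–B(4,2)≠ A(3,2)–B(4,3)≠ A(3,2)–A(4,1)= A(3,3)–B(4,3)≠ A(3,3)–B(4,4)≠ A(3,3)–B(4,2)≠  → 8/12 unlike.
Row 4: A(4,1)–B(4,2)≠ B(4,2)–B(4,3)= B(4,3)–B(4,4)=  → 1/3 unlike.
Total adjacent occupied pairs: 61; unlike-type pairs: 22.

22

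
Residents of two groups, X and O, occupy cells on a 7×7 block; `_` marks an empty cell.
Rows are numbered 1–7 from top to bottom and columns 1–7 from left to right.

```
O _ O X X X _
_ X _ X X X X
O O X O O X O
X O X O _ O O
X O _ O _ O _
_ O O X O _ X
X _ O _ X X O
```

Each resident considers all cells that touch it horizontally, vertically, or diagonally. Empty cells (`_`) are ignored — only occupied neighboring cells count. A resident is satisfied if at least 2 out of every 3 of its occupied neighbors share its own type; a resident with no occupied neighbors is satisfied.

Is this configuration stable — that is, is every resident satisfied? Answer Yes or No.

No

Row 1: (1,1)O 0/1 unhappy · (1,3)O 0/3 unhappy · (1,4)X 3/4 ok · (1,5)X 5/5 ok · (1,6)X 4/4 ok
Row 2: (2,2)X 1/5 unhappy · (2,4)X 4/7 unhappy · (2,5)X 6/8 ok · (2,6)X 5/7 ok · (2,7)X 3/4 ok
Row 3: (3,1)O 2/4 unhappy · (3,2)O 2/6 unhappy · (3,3)X 3/7 unhappy · (3,4)O 2/6 unhappy · (3,5)O 3/7 unhappy · (3,6)X 3/7 unhappy · (3,7)O 2/5 unhappy
Row 4: (4,1)X 1/5 unhappy · (4,2)O 3/7 unhappy · (4,3)X 1/7 unhappy · (4,4)O 3/5 unhappy · (4,6)O 4/5 ok · (4,7)O 3/4 ok
Row 5: (5,1)X 1/4 unhappy · (5,2)O 3/6 unhappy · (5,4)O 3/5 unhappy · (5,6)O 3/4 ok
Row 6: (6,2)O 3/5 unhappy · (6,3)O 4/5 ok · (6,4)X 1/5 unhappy · (6,5)O 2/5 unhappy · (6,7)X 1/3 unhappy
Row 7: (7,1)X 0/1 unhappy · (7,3)O 2/3 ok · (7,5)X 2/3 ok · (7,6)X 2/4 unhappy · (7,7)O 0/2 unhappy
For instance (1,1) has only 0/1 same-type neighbors, below 2/3.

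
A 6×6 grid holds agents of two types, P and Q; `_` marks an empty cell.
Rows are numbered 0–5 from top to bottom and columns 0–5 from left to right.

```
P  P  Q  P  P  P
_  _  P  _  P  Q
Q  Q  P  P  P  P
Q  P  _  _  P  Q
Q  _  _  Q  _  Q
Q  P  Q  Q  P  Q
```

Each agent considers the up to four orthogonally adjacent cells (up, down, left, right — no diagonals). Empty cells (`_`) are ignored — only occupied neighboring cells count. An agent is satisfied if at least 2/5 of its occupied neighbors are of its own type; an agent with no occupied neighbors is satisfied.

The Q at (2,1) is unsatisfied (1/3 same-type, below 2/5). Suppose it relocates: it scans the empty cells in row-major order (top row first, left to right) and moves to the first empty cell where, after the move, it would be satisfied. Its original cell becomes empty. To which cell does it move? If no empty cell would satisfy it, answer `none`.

Vacating (2,1). Empty cells in order:
  (1,0): 1/2 same-type → satisfied — stop here.

(1,0)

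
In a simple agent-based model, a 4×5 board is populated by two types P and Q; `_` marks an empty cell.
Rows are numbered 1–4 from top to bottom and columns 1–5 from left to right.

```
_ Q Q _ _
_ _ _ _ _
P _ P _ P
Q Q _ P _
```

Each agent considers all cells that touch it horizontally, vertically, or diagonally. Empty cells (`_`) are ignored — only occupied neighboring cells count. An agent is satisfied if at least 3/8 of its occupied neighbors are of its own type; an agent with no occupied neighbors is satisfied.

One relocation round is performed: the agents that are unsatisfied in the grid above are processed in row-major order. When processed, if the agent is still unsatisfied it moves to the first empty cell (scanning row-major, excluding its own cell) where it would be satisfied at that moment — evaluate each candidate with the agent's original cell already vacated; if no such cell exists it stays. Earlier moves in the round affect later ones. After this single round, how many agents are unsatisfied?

0

Initially unsatisfied (in order): (3,1), (4,2).
  (3,1) → (1,5).
  (4,2): now satisfied by earlier moves; stays.
Resulting grid:
_ Q Q _ P
_ _ _ _ _
_ _ P _ P
Q Q _ P _
All satisfied now.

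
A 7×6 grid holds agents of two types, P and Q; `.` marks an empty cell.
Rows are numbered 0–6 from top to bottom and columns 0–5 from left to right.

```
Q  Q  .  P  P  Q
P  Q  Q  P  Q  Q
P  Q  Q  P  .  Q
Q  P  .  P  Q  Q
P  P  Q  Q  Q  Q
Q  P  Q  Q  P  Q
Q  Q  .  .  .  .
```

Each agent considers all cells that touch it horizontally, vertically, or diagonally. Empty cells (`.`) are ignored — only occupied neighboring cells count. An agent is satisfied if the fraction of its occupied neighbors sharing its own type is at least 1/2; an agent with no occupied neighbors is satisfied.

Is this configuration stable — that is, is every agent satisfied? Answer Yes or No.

(0,0)Q 2/3 ✓
(0,1)Q 3/4 ✓
(0,3)P 2/4 ✓
(0,4)P 2/5 ✗
(0,5)Q 2/3 ✓
(1,0)P 1/5 ✗
(1,1)Q 5/7 ✓
(1,2)Q 4/7 ✓
(1,3)P 3/6 ✓
(1,4)Q 3/7 ✗
(1,5)Q 3/4 ✓
(2,0)P 2/5 ✗
(2,1)Q 4/7 ✓
(2,2)Q 3/7 ✗
(2,3)P 2/6 ✗
(2,5)Q 4/4 ✓
(3,0)Q 1/5 ✗
(3,1)P 3/7 ✗
(3,3)P 1/6 ✗
(3,4)Q 5/7 ✓
(3,5)Q 4/4 ✓
(4,0)P 3/5 ✓
(4,1)P 3/7 ✗
(4,2)Q 3/7 ✗
(4,3)Q 5/7 ✓
(4,4)Q 6/8 ✓
(4,5)Q 4/5 ✓
(5,0)Q 2/5 ✗
(5,1)P 2/7 ✗
(5,2)Q 4/6 ✓
(5,3)Q 4/5 ✓
(5,4)P 0/5 ✗
(5,5)Q 2/3 ✓
(6,0)Q 2/3 ✓
(6,1)Q 3/4 ✓
For instance (0,4) has only 2/5 same-type neighbors, below 1/2.

No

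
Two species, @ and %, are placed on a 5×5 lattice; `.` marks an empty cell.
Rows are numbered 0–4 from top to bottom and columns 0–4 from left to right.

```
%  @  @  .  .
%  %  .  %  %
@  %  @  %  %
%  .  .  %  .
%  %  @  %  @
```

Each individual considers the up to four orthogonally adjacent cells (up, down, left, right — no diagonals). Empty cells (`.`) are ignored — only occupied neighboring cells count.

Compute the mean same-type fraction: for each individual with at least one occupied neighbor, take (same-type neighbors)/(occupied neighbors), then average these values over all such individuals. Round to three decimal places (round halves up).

0.557

Row 0: (0,0)% 1/2 · (0,1)@ 1/3 · (0,2)@ 1/1
Row 1: (1,0)% 2/3 · (1,1)% 2/3 · (1,3)% 2/2 · (1,4)% 2/2
Row 2: (2,0)@ 0/3 · (2,1)% 1/3 · (2,2)@ 0/2 · (2,3)% 3/4 · (2,4)% 2/2
Row 3: (3,0)% 1/2 · (3,3)% 2/2
Row 4: (4,0)% 2/2 · (4,1)% 1/2 · (4,2)@ 0/2 · (4,3)% 1/3 · (4,4)@ 0/1
Sum over 19 individuals: 1/2 + 1/3 + 1/1 + 2/3 + 2/3 + 2/2 + 2/2 + 0/3 + 1/3 + 0/2 + 3/4 + 2/2 + 1/2 + 2/2 + 2/2 + 1/2 + 0/2 + 1/3 + 0/1 = 127/12; mean = 127/12 ÷ 19 = 127/228 = 0.557017… → 0.557.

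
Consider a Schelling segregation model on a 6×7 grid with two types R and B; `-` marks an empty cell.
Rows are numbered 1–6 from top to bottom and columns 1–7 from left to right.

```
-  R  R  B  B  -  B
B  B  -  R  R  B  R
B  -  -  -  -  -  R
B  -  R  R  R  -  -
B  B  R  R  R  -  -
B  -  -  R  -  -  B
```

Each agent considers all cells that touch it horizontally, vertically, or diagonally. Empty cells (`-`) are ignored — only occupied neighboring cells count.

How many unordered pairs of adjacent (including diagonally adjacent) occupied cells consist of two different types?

14

Scan each occupied cell's neighbors to the right and below (and the two forward diagonals) so each pair is counted once.
From row 1: 9 unlike of 14 pairs (running 9/14).
From row 2: 3 unlike of 8 pairs (running 12/22).
From row 3: 0 unlike of 1 pairs (running 12/23).
From row 4: 1 unlike of 12 pairs (running 13/35).
From row 5: 1 unlike of 9 pairs (running 14/44).
Total adjacent occupied pairs: 44; unlike-type pairs: 14.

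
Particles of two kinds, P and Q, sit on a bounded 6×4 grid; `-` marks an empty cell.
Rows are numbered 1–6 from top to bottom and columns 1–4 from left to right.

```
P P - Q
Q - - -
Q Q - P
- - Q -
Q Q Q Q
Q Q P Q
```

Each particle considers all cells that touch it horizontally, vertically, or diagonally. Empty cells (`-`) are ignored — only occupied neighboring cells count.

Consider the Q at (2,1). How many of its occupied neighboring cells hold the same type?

Occupied neighbors of (2,1): (1,1)=P, (1,2)=P, (3,1)=Q, (3,2)=Q.
Same type (Q): 2 of 4.

2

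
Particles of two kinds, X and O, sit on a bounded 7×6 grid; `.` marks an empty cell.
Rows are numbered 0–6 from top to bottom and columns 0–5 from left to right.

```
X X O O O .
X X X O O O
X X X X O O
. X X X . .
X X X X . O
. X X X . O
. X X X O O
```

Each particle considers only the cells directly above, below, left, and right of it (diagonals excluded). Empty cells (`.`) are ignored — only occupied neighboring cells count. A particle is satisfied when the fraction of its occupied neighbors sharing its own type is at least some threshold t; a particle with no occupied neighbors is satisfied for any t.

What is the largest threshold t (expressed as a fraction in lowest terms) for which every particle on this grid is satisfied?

1/3

Row 0: (0,0)X 2/2 · (0,1)X 2/3 · (0,2)O 1/3 · (0,3)O 3/3 · (0,4)O 2/2
Row 1: (1,0)X 3/3 · (1,1)X 4/4 · (1,2)X 2/4 · (1,3)O 2/4 · (1,4)O 4/4 · (1,5)O 2/2
Row 2: (2,0)X 2/2 · (2,1)X 4/4 · (2,2)X 4/4 · (2,3)X 2/4 · (2,4)O 2/3 · (2,5)O 2/2
Row 3: (3,1)X 3/3 · (3,2)X 4/4 · (3,3)X 3/3
Row 4: (4,0)X 1/1 · (4,1)X 4/4 · (4,2)X 4/4 · (4,3)X 3/3 · (4,5)O 1/1
Row 5: (5,1)X 3/3 · (5,2)X 4/4 · (5,3)X 3/3 · (5,5)O 2/2
Row 6: (6,1)X 2/2 · (6,2)X 3/3 · (6,3)X 2/3 · (6,4)O 1/2 · (6,5)O 2/2
The smallest same-type fraction is 1/3 at (0,2), which reduces to 1/3. Any threshold above that leaves this particle unsatisfied.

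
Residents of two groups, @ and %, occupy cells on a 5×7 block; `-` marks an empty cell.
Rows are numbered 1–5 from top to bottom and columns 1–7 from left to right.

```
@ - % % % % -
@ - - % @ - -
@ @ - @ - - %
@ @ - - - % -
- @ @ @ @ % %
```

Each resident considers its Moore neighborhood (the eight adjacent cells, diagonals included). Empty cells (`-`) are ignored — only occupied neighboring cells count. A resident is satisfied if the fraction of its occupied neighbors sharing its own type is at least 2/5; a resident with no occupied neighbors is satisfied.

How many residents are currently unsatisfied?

2

Row 1: (1,1)@ 1/1 ok · (1,3)% 2/2 ok · (1,4)% 3/4 ok · (1,5)% 3/4 ok · (1,6)% 1/2 ok
Row 2: (2,1)@ 3/3 ok · (2,4)% 3/5 ok · (2,5)@ 1/5 unhappy
Row 3: (3,1)@ 4/4 ok · (3,2)@ 4/4 ok · (3,4)@ 1/2 ok · (3,7)% 1/1 ok
Row 4: (4,1)@ 4/4 ok · (4,2)@ 5/5 ok · (4,6)% 3/4 ok
Row 5: (5,2)@ 3/3 ok · (5,3)@ 3/3 ok · (5,4)@ 2/2 ok · (5,5)@ 1/3 unhappy · (5,6)% 2/3 ok · (5,7)% 2/2 ok
Unsatisfied: (2,5), (5,5) — 2 in total.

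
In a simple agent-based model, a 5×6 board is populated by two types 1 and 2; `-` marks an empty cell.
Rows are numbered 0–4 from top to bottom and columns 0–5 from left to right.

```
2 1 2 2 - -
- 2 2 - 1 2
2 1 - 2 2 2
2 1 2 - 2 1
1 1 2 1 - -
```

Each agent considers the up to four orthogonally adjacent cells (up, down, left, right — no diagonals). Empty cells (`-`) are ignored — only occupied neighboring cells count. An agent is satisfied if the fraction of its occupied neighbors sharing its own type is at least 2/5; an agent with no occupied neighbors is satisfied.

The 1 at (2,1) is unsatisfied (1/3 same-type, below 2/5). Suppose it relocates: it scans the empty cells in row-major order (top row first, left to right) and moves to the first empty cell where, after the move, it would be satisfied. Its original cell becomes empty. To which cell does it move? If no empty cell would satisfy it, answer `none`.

Vacating (2,1). Empty cells in order:
  (0,4): 1/2 same-type → satisfied — stop here.

(0,4)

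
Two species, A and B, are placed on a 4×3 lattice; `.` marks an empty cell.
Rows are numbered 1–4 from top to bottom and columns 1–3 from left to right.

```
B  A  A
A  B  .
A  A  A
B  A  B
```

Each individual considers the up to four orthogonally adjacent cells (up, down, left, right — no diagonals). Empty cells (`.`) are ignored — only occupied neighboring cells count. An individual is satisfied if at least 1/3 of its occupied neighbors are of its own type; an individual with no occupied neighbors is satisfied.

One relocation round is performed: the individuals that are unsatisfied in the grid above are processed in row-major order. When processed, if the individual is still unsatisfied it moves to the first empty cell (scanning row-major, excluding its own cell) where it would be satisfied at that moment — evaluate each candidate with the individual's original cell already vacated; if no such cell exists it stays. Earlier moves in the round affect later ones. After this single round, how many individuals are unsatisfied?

Initially unsatisfied (in order): (1,1), (2,2), (4,1), (4,3).
  (1,1) → (2,3).
  (2,2): no empty cell satisfies it; stays.
  (4,1): no empty cell satisfies it; stays.
  (4,3): no empty cell satisfies it; stays.
Resulting grid:
. A A
A B B
A A A
B A B
Unsatisfied now: (2,2), (4,1), (4,3).

3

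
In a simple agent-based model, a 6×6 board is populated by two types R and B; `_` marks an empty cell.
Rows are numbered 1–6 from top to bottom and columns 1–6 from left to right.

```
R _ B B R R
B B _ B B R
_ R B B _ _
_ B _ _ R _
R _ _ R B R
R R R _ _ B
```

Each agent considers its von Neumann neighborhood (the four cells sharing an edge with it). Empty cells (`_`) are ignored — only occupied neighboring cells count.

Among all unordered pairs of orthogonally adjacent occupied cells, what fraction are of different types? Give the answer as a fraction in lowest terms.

1/2

Scan each occupied cell's neighbors to the right and below so each pair is counted once.
From row 1: 3 unlike of 7 pairs (running 3/7).
From row 2: 2 unlike of 5 pairs (running 5/12).
From row 3: 2 unlike of 3 pairs (running 7/15).
From row 4: 1 unlike of 1 pairs (running 8/16).
From row 5: 3 unlike of 4 pairs (running 11/20).
From row 6: 0 unlike of 2 pairs (running 11/22).
Total adjacent occupied pairs: 22; unlike-type pairs: 11.
11/22 reduces to 1/2.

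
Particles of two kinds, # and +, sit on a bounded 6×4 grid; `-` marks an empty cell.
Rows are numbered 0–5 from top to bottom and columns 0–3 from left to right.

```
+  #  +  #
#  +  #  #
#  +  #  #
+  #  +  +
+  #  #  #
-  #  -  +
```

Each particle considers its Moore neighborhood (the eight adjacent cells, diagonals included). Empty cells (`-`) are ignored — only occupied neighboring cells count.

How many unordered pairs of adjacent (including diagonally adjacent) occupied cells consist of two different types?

34

Scan each occupied cell's neighbors to the right and below (and the two forward diagonals) so each pair is counted once.
From row 0: 7 unlike of 13 pairs (running 7/13).
From row 1: 6 unlike of 13 pairs (running 13/26).
From row 2: 8 unlike of 13 pairs (running 21/39).
From row 3: 9 unlike of 13 pairs (running 30/52).
From row 4: 4 unlike of 8 pairs (running 34/60).
Total adjacent occupied pairs: 60; unlike-type pairs: 34.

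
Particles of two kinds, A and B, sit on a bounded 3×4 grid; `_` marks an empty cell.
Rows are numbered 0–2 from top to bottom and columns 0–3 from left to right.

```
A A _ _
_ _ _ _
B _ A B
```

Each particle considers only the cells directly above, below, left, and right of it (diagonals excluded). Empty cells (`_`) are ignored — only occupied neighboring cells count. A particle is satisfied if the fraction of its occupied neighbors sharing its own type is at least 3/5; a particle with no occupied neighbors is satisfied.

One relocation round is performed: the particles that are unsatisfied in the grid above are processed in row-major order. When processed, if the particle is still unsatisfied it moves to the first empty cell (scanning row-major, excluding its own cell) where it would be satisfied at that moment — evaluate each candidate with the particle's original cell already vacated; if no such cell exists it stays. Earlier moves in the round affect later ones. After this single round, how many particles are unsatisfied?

Initially unsatisfied (in order): (2,2), (2,3).
  (2,2) → (0,2).
  (2,3): now satisfied by earlier moves; stays.
Resulting grid:
A A A _
_ _ _ _
B _ _ B
All satisfied now.

0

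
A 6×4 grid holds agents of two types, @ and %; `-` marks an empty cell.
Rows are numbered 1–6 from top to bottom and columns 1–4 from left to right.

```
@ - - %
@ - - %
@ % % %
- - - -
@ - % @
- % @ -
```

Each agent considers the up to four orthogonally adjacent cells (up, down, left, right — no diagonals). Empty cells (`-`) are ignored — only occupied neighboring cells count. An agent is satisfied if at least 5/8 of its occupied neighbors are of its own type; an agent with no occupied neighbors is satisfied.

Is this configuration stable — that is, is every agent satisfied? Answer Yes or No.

Row 1: (1,1)@ 1/1 ok · (1,4)% 1/1 ok
Row 2: (2,1)@ 2/2 ok · (2,4)% 2/2 ok
Row 3: (3,1)@ 1/2 unhappy · (3,2)% 1/2 unhappy · (3,3)% 2/2 ok · (3,4)% 2/2 ok
Row 5: (5,1)@ 0/0 ok · (5,3)% 0/2 unhappy · (5,4)@ 0/1 unhappy
Row 6: (6,2)% 0/1 unhappy · (6,3)@ 0/2 unhappy
For instance (3,1) has only 1/2 same-type neighbors, below 5/8.

No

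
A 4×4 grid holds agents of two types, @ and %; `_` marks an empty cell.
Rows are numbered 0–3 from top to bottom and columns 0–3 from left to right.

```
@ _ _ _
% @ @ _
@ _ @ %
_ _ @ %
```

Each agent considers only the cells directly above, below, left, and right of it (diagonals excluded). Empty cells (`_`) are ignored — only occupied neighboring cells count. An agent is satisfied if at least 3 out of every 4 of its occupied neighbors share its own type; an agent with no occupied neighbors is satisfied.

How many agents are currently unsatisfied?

8

(0,0)@ 0/1 not
(1,0)% 0/3 not
(1,1)@ 1/2 not
(1,2)@ 2/2 satisfied
(2,0)@ 0/1 not
(2,2)@ 2/3 not
(2,3)% 1/2 not
(3,2)@ 1/2 not
(3,3)% 1/2 not
Unsatisfied: (0,0), (1,0), (1,1), (2,0), (2,2), (2,3), (3,2), (3,3) — 8 in total.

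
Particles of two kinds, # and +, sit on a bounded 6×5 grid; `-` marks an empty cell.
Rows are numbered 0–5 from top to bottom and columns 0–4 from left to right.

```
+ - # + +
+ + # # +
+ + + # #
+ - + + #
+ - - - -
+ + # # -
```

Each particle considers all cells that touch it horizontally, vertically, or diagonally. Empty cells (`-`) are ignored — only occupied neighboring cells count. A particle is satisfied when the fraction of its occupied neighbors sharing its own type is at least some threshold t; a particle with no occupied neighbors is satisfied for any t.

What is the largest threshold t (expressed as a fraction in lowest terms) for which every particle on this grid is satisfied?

2/5

Row 0: (0,0)+ 2/2 · (0,2)# 2/4 · (0,3)+ 2/5 · (0,4)+ 2/3
Row 1: (1,0)+ 4/4 · (1,1)+ 5/7 · (1,2)# 3/7 · (1,3)# 4/8 · (1,4)+ 2/5
Row 2: (2,0)+ 4/4 · (2,1)+ 6/7 · (2,2)+ 4/7 · (2,3)# 4/8 · (2,4)# 3/5
Row 3: (3,0)+ 3/3 · (3,2)+ 3/4 · (3,3)+ 2/5 · (3,4)# 2/3
Row 4: (4,0)+ 3/3
Row 5: (5,0)+ 2/2 · (5,1)+ 2/3 · (5,2)# 1/2 · (5,3)# 1/1
The smallest same-type fraction is 2/5 at (0,3), which reduces to 2/5. Any threshold above that leaves this particle unsatisfied.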